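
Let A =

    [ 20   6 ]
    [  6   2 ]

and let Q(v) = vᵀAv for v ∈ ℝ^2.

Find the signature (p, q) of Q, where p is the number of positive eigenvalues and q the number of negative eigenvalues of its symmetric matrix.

Congruent diagonalization of A (simultaneous row and column reduction) yields pivots 20, 1/5.
That gives 2 positive pivots.

(2, 0)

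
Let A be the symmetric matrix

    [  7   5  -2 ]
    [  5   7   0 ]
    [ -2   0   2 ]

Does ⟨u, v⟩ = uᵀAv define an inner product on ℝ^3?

yes

Applying the same elementary operations to the rows and columns of A produces a congruent diagonal matrix with entries 7, 24/7, 5/6.
That gives 3 positive pivots.
Hence Q is positive definite.
⟨·,·⟩ is an inner product exactly when A is positive definite.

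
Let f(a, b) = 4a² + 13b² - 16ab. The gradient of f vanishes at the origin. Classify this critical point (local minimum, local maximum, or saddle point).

saddle point

The Hessian at the origin is H = [[8, -16], [-16, 26]].
det H = 8·26 − (-16)² = -48 < 0, so H is indefinite.
Therefore the origin is a saddle point.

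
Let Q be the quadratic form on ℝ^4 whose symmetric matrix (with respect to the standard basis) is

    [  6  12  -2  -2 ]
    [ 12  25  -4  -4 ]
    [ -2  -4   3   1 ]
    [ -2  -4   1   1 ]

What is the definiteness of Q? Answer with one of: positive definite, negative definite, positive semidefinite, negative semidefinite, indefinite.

Leading principal minors: Δ_1 = 6, Δ_2 = 6, Δ_3 = 14, Δ_4 = 4.
All leading principal minors are positive, so by Sylvester's criterion Q is positive definite.

positive definite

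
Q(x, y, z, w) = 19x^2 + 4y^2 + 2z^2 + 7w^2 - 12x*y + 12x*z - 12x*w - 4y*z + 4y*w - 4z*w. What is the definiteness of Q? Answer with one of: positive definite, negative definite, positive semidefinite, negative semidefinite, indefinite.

positive definite

Write A = [[19, -6, 6, -6], [-6, 4, -2, 2], [6, -2, 2, -2], [-6, 2, -2, 7]].
Applying the same elementary operations to the rows and columns of A produces a congruent diagonal matrix with entries 19, 40/19, 1/10, 5.
Counting signs: 4 positive.
Hence Q is positive definite.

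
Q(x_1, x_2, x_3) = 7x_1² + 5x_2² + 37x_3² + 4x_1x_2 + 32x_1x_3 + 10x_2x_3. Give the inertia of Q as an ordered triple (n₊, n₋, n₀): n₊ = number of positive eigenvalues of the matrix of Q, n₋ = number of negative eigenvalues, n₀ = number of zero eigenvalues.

(3, 0, 0)

The symmetric matrix is A = [[7, 2, 16], [2, 5, 5], [16, 5, 37]].
Applying the same elementary operations to the rows and columns of A produces a congruent diagonal matrix with entries 7, 31/7, 12/31.
That gives 3 positive pivots.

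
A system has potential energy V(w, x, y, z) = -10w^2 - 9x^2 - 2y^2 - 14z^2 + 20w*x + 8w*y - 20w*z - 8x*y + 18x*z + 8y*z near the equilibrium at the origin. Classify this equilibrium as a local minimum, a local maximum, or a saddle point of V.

saddle point

The Hessian at the origin is H = [[-20, 20, 8, -20], [20, -18, -8, 18], [8, -8, -4, 8], [-20, 18, 8, -28]].
Congruent diagonalization of H (simultaneous row and column reduction) yields pivots -20, 2, -4/5, -10.
So there are 1 positive, 3 negative pivots.
H is indefinite, so the origin is a saddle point.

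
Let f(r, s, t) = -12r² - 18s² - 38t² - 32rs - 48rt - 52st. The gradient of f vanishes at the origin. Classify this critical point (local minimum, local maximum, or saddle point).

saddle point

The Hessian at the origin is H = [[-24, -32, -48], [-32, -36, -52], [-48, -52, -76]].
Congruent diagonalization of H (simultaneous row and column reduction) yields pivots -24, 20/3, -8/5.
So there are 1 positive, 2 negative pivots.
H is indefinite, so the origin is a saddle point.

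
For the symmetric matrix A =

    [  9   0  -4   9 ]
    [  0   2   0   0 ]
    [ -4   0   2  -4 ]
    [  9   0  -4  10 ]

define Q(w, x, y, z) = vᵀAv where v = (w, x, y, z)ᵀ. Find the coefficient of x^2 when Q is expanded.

2

The coefficient of x^2 is the diagonal entry A[2,2] = 2.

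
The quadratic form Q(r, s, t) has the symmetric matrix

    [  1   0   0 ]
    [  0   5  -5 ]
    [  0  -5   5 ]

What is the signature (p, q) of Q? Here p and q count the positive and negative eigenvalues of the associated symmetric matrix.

(2, 0)

Symmetric row and column elimination reduces A to a congruent diagonal form with pivots 1, 5, 0.
So there are 2 positive, 1 zero pivots.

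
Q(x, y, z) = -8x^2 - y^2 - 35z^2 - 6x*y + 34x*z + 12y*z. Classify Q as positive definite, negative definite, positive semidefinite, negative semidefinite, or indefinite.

indefinite

The associated matrix is A = [[-8, -3, 17], [-3, -1, 6], [17, 6, -35]].
Symmetric row and column elimination reduces A to a congruent diagonal form with pivots -8, 1/8, 0.
That gives 1 positive, 1 negative, 1 zero pivots.
Hence Q is indefinite.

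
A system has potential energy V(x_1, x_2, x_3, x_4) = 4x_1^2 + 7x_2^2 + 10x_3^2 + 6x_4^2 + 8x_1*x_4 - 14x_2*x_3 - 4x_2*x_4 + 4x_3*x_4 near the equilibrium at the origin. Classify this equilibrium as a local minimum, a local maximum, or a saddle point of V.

The Hessian at the origin is H = [[8, 0, 0, 8], [0, 14, -14, -4], [0, -14, 20, 4], [8, -4, 4, 12]].
Congruent diagonalization of H (simultaneous row and column reduction) yields pivots 8, 14, 6, 20/7.
So there are 4 positive pivots.
H is positive definite, so the origin is a strict local minimum.

local minimum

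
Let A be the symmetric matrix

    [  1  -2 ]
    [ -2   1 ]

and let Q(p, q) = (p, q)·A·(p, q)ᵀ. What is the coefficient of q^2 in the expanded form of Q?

1

The coefficient of q^2 is the diagonal entry A[2,2] = 1.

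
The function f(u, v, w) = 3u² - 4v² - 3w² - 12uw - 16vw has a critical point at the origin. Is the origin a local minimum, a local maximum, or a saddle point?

The Hessian at the origin is H = [[6, 0, -12], [0, -8, -16], [-12, -16, -6]].
Symmetric row and column elimination reduces H to a congruent diagonal form with pivots 6, -8, 2.
So there are 2 positive, 1 negative pivots.
H is indefinite, so the origin is a saddle point.

saddle point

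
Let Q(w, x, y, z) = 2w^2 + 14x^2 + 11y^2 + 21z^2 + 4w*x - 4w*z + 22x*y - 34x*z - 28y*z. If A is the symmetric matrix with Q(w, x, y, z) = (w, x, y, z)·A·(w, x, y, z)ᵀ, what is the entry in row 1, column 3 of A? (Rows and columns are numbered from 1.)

0

The coefficient of w·y in Q is 0. For a symmetric A this equals A[1,3] + A[3,1] = 2·A[1,3].
So A[1,3] = 0/2 = 0.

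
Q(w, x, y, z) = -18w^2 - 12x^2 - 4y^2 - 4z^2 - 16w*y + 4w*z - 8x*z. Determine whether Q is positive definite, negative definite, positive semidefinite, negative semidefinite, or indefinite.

negative definite

The symmetric matrix of Q is A = [[-18, 0, -8, 2], [0, -12, 0, -4], [-8, 0, -4, 0], [2, -4, 0, -4]].
Leading principal minors: Δ_1 = -18, Δ_2 = 216, Δ_3 = -96, Δ_4 = 64.
The signs alternate starting with Δ_1 < 0, so by Sylvester's criterion Q is negative definite.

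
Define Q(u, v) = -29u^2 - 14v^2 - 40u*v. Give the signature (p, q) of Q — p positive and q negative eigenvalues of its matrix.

The symmetric matrix is A = [[-29, -20], [-20, -14]].
Congruent diagonalization of A (simultaneous row and column reduction) yields pivots -29, -6/29.
Counting signs: 2 negative.

(0, 2)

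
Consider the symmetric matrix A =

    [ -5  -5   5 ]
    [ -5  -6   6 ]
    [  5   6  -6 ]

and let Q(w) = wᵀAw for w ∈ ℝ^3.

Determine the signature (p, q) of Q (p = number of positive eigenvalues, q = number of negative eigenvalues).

Congruent diagonalization of A (simultaneous row and column reduction) yields pivots -5, -1, 0.
That gives 2 negative, 1 zero pivots.

(0, 2)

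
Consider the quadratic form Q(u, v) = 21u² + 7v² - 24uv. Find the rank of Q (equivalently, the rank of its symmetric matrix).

Write A = [[21, -12], [-12, 7]].
Applying the same elementary operations to the rows and columns of A produces a congruent diagonal matrix with entries 21, 1/7.
Counting signs: 2 positive.
The rank is the number of nonzero pivots: 2.

2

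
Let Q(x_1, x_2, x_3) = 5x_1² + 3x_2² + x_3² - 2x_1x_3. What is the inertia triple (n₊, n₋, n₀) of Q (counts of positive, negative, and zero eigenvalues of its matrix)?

The associated matrix is A = [[5, 0, -1], [0, 3, 0], [-1, 0, 1]].
Congruent diagonalization of A (simultaneous row and column reduction) yields pivots 5, 3, 4/5.
So there are 3 positive pivots.

(3, 0, 0)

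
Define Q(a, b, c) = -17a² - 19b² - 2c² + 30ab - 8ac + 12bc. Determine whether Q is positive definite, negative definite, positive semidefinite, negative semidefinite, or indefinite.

negative semidefinite

Write A = [[-17, 15, -4], [15, -19, 6], [-4, 6, -2]].
Row-reducing A symmetrically gives the diagonal entries -17, -98/17, 0.
Counting signs: 2 negative, 1 zero.
Hence Q is negative semidefinite.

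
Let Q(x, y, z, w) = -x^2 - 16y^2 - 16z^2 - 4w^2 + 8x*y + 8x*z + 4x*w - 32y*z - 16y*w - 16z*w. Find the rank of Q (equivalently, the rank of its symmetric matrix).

1

Write A = [[-1, 4, 4, 2], [4, -16, -16, -8], [4, -16, -16, -8], [2, -8, -8, -4]].
Congruent diagonalization of A (simultaneous row and column reduction) yields pivots -1, 0, 0, 0.
So there are 1 negative, 3 zero pivots.
The rank is the number of nonzero pivots: 1.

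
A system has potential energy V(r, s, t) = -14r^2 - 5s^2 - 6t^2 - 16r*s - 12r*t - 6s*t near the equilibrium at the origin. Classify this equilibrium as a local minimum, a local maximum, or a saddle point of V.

local maximum

The Hessian at the origin is H = [[-28, -16, -12], [-16, -10, -6], [-12, -6, -12]].
Row-reducing H symmetrically gives the diagonal entries -28, -6/7, -6.
Counting signs: 3 negative.
H is negative definite, so the origin is a strict local maximum.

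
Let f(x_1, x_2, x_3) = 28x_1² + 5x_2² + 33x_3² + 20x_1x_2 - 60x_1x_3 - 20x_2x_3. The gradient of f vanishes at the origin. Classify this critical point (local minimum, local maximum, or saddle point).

local minimum

The Hessian at the origin is H = [[56, 20, -60], [20, 10, -20], [-60, -20, 66]].
Congruent diagonalization of H (simultaneous row and column reduction) yields pivots 56, 20/7, 1.
Counting signs: 3 positive.
H is positive definite, so the origin is a strict local minimum.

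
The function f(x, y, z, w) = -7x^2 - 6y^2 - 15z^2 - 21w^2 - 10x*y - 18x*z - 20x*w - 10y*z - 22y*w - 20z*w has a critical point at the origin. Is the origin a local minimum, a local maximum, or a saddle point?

local maximum

The Hessian at the origin is H = [[-14, -10, -18, -20], [-10, -12, -10, -22], [-18, -10, -30, -20], [-20, -22, -20, -42]].
Symmetric row and column elimination reduces H to a congruent diagonal form with pivots -14, -34/7, -88/17, -10/11.
That gives 4 negative pivots.
H is negative definite, so the origin is a strict local maximum.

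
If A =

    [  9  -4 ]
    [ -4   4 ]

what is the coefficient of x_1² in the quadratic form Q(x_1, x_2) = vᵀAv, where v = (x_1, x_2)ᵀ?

The coefficient of x_1² is the diagonal entry A[1,1] = 9.

9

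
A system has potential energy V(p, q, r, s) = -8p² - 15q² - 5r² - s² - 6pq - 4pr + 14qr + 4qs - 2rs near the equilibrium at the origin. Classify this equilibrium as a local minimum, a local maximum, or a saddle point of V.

local maximum

The Hessian at the origin is H = [[-16, -6, -4, 0], [-6, -30, 14, 4], [-4, 14, -10, -2], [0, 4, -2, -2]].
Row-reducing H symmetrically gives the diagonal entries -16, -111/4, -38/111, -24/19.
So there are 4 negative pivots.
H is negative definite, so the origin is a strict local maximum.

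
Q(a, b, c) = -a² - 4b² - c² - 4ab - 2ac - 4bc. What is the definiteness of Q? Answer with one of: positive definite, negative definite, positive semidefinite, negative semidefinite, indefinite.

The symmetric matrix is A = [[-1, -2, -1], [-2, -4, -2], [-1, -2, -1]].
Applying the same elementary operations to the rows and columns of A produces a congruent diagonal matrix with entries -1, 0, 0.
That gives 1 negative, 2 zero pivots.
Hence Q is negative semidefinite.

negative semidefinite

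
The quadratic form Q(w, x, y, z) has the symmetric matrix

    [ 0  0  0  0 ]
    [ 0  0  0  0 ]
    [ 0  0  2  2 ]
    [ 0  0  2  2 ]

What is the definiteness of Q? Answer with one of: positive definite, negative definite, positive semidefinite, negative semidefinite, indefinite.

positive semidefinite

Congruent diagonalization of A (simultaneous row and column reduction) yields pivots 0, 0, 2, 0.
Counting signs: 1 positive, 3 zero.
Hence Q is positive semidefinite.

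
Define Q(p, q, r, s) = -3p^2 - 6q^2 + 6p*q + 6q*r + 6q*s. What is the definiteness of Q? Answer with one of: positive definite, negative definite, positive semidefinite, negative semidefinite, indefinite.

indefinite

Write A = [[-3, 3, 0, 0], [3, -6, 3, 3], [0, 3, 0, 0], [0, 3, 0, 0]].
Congruent diagonalization of A (simultaneous row and column reduction) yields pivots -3, -3, 3, 0.
So there are 1 positive, 2 negative, 1 zero pivots.
Hence Q is indefinite.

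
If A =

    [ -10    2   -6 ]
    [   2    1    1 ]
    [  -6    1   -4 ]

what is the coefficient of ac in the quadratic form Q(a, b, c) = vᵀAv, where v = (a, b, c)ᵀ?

The coefficient of ac is A[1,3] + A[3,1] = 2·(-6) = -12.

-12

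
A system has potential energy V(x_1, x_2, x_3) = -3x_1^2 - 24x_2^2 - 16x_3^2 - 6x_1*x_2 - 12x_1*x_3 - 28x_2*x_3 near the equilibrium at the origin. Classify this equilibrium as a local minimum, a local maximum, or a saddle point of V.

local maximum

The Hessian at the origin is H = [[-6, -6, -12], [-6, -48, -28], [-12, -28, -32]].
Row-reducing H symmetrically gives the diagonal entries -6, -42, -40/21.
That gives 3 negative pivots.
H is negative definite, so the origin is a strict local maximum.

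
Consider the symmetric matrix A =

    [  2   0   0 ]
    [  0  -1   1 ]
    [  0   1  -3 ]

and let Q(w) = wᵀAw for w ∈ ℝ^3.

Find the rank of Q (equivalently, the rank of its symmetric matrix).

Symmetric row and column elimination reduces A to a congruent diagonal form with pivots 2, -1, -2.
That gives 1 positive, 2 negative pivots.
The rank is the number of nonzero pivots: 3.

3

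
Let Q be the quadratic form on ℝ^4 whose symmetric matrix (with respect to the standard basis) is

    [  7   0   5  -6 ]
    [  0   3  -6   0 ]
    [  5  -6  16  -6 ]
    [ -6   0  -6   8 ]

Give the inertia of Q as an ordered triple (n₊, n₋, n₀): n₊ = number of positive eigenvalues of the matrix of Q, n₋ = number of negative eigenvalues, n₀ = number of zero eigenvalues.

(3, 1, 0)

Applying the same elementary operations to the rows and columns of A produces a congruent diagonal matrix with entries 7, 3, 3/7, -4.
Counting signs: 3 positive, 1 negative.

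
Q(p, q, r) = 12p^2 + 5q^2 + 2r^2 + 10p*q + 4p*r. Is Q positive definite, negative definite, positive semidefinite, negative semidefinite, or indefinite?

The symmetric matrix of Q is A = [[12, 5, 2], [5, 5, 0], [2, 0, 2]].
Leading principal minors: Δ_1 = 12, Δ_2 = 35, Δ_3 = 50.
All leading principal minors are positive, so by Sylvester's criterion Q is positive definite.

positive definite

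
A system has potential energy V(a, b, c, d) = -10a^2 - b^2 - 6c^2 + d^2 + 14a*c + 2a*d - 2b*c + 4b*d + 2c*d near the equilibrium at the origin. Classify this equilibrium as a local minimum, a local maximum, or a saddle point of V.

saddle point

The Hessian at the origin is H = [[-20, 0, 14, 2], [0, -2, -2, 4], [14, -2, -12, 2], [2, 4, 2, 2]].
Applying the same elementary operations to the rows and columns of H produces a congruent diagonal matrix with entries -20, -2, -1/5, 12.
That gives 1 positive, 3 negative pivots.
H is indefinite, so the origin is a saddle point.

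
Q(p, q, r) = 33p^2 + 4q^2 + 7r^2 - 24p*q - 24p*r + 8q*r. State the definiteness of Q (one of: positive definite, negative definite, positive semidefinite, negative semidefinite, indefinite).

The associated matrix is A = [[33, -12, -12], [-12, 4, 4], [-12, 4, 7]].
Symmetric row and column elimination reduces A to a congruent diagonal form with pivots 33, -4/11, 3.
That gives 2 positive, 1 negative pivots.
Hence Q is indefinite.

indefinite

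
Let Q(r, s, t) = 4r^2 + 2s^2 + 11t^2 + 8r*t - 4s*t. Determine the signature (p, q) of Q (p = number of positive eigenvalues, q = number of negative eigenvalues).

Write A = [[4, 0, 4], [0, 2, -2], [4, -2, 11]].
An LDLᵀ factorisation of A has diagonal entries 4, 2, 5.
Counting signs: 3 positive.

(3, 0)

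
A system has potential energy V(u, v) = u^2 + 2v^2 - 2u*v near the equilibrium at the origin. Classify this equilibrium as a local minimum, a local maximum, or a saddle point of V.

The Hessian at the origin is H = [[2, -2], [-2, 4]].
det H = 2·4 − (-2)² = 4 > 0 and H[1,1] = 2 > 0, so H is positive definite.
Therefore the origin is a local minimum.

local minimum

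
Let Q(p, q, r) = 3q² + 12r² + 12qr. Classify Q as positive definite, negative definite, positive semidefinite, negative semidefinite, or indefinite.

positive semidefinite

Write A = [[0, 0, 0], [0, 3, 6], [0, 6, 12]].
Congruent diagonalization of A (simultaneous row and column reduction) yields pivots 0, 3, 0.
So there are 1 positive, 2 zero pivots.
Hence Q is positive semidefinite.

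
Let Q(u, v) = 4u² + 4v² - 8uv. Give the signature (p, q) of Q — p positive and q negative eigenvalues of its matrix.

(1, 0)

The associated matrix is A = [[4, -4], [-4, 4]].
Congruent diagonalization of A (simultaneous row and column reduction) yields pivots 4, 0.
So there are 1 positive, 1 zero pivots.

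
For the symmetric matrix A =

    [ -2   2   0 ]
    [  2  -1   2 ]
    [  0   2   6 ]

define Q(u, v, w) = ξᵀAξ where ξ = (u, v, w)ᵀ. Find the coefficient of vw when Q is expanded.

The coefficient of vw is A[2,3] + A[3,2] = 2·2 = 4.

4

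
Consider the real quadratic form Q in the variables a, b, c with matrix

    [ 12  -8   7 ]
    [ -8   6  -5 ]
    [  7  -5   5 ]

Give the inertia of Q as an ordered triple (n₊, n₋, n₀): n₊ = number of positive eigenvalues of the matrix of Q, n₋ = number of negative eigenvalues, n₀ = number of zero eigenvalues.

(3, 0, 0)

Congruent diagonalization of A (simultaneous row and column reduction) yields pivots 12, 2/3, 3/4.
Counting signs: 3 positive.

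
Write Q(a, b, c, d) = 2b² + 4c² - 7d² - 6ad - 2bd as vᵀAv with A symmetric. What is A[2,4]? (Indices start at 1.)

-1

The coefficient of b·d in Q is -2. For a symmetric A this equals A[2,4] + A[4,2] = 2·A[2,4].
So A[2,4] = -2/2 = -1.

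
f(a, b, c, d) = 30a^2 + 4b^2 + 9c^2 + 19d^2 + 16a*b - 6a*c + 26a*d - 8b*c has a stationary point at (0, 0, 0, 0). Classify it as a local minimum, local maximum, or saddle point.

The Hessian at the origin is H = [[60, 16, -6, 26], [16, 8, -8, 0], [-6, -8, 18, 0], [26, 0, 0, 38]].
Symmetric row and column elimination reduces H to a congruent diagonal form with pivots 60, 56/15, 45/7, 4/9.
Counting signs: 4 positive.
H is positive definite, so the origin is a strict local minimum.

local minimum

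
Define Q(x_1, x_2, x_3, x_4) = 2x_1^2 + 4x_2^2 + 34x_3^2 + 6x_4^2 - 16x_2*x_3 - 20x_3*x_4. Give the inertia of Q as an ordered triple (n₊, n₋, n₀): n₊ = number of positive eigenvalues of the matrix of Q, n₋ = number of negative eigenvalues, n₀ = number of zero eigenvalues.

The symmetric matrix is A = [[2, 0, 0, 0], [0, 4, -8, 0], [0, -8, 34, -10], [0, 0, -10, 6]].
Symmetric row and column elimination reduces A to a congruent diagonal form with pivots 2, 4, 18, 4/9.
Counting signs: 4 positive.

(4, 0, 0)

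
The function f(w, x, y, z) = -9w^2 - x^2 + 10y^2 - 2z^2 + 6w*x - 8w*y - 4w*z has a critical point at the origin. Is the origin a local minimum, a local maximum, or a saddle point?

The Hessian at the origin is H = [[-18, 6, -8, -4], [6, -2, 0, 0], [-8, 0, 20, 0], [-4, 0, 0, -4]].
H is indefinite, so the origin is a saddle point.

saddle point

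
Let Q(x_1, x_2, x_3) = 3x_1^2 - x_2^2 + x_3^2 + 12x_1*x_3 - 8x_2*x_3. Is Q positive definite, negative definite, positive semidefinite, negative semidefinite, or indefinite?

indefinite

The associated matrix is A = [[3, 0, 6], [0, -1, -4], [6, -4, 1]].
Congruent diagonalization of A (simultaneous row and column reduction) yields pivots 3, -1, 5.
Counting signs: 2 positive, 1 negative.
Hence Q is indefinite.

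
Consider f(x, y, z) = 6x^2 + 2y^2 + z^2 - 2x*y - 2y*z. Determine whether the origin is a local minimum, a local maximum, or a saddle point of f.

The Hessian at the origin is H = [[12, -2, 0], [-2, 4, -2], [0, -2, 2]].
Congruent diagonalization of H (simultaneous row and column reduction) yields pivots 12, 11/3, 10/11.
That gives 3 positive pivots.
H is positive definite, so the origin is a strict local minimum.

local minimum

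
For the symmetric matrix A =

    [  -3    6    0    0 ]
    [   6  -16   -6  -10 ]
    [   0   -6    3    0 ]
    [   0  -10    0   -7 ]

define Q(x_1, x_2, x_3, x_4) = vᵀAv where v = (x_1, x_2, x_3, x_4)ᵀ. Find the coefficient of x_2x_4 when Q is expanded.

-20

The coefficient of x_2x_4 is A[2,4] + A[4,2] = 2·(-10) = -20.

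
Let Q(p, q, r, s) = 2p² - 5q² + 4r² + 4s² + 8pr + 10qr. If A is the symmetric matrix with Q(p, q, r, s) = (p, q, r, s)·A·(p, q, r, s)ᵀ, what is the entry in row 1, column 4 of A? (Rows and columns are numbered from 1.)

0

The coefficient of p·s in Q is 0. For a symmetric A this equals A[1,4] + A[4,1] = 2·A[1,4].
So A[1,4] = 0/2 = 0.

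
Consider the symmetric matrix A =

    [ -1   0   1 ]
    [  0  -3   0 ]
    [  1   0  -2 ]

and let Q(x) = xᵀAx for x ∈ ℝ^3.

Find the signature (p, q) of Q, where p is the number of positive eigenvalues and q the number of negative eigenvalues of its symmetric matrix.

Row-reducing A symmetrically gives the diagonal entries -1, -3, -1.
So there are 3 negative pivots.

(0, 3)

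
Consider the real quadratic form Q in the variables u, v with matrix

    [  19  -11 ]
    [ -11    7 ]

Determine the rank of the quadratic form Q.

Applying the same elementary operations to the rows and columns of A produces a congruent diagonal matrix with entries 19, 12/19.
Counting signs: 2 positive.
The rank is the number of nonzero pivots: 2.

2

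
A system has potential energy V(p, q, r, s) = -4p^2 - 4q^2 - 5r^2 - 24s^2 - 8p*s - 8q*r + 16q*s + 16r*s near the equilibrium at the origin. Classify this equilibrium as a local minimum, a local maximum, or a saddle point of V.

local maximum

The Hessian at the origin is H = [[-8, 0, 0, -8], [0, -8, -8, 16], [0, -8, -10, 16], [-8, 16, 16, -48]].
Symmetric row and column elimination reduces H to a congruent diagonal form with pivots -8, -8, -2, -8.
So there are 4 negative pivots.
H is negative definite, so the origin is a strict local maximum.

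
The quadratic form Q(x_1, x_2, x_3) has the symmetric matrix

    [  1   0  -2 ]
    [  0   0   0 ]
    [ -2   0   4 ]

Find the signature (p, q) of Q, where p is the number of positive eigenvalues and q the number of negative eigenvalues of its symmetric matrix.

(1, 0)

Symmetric row and column elimination reduces A to a congruent diagonal form with pivots 1, 0, 0.
Counting signs: 1 positive, 2 zero.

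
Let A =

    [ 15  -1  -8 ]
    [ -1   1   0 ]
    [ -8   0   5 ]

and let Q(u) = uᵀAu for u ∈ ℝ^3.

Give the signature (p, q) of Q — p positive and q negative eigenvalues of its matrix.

An LDLᵀ factorisation of A has diagonal entries 15, 14/15, 3/7.
That gives 3 positive pivots.

(3, 0)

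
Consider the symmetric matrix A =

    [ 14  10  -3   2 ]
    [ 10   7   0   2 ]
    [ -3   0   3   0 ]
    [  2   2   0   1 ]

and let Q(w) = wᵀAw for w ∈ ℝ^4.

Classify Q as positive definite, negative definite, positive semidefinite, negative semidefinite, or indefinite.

indefinite

Symmetric row and column elimination reduces A to a congruent diagonal form with pivots 14, -1/7, 69/2, 15/23.
That gives 3 positive, 1 negative pivots.
Hence Q is indefinite.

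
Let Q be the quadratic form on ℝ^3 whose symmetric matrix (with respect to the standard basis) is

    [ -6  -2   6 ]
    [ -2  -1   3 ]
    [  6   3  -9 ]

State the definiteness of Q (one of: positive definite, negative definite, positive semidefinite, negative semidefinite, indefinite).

Symmetric row and column elimination reduces A to a congruent diagonal form with pivots -6, -1/3, 0.
So there are 2 negative, 1 zero pivots.
Hence Q is negative semidefinite.

negative semidefinite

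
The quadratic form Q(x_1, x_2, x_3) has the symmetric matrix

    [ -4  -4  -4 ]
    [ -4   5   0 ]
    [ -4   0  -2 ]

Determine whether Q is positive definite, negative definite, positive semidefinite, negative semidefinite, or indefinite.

indefinite

Congruent diagonalization of A (simultaneous row and column reduction) yields pivots -4, 9, 2/9.
Counting signs: 2 positive, 1 negative.
Hence Q is indefinite.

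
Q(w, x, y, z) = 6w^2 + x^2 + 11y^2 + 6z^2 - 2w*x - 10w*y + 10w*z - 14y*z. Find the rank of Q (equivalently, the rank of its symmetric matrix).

4

The associated matrix is A = [[6, -1, -5, 5], [-1, 1, 0, 0], [-5, 0, 11, -7], [5, 0, -7, 6]].
Congruent diagonalization of A (simultaneous row and column reduction) yields pivots 6, 5/6, 6, 1/3.
So there are 4 positive pivots.
The rank is the number of nonzero pivots: 4.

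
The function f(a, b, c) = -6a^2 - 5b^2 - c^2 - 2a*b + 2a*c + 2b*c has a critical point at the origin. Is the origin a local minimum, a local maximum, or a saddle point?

The Hessian at the origin is H = [[-12, -2, 2], [-2, -10, 2], [2, 2, -2]].
Symmetric row and column elimination reduces H to a congruent diagonal form with pivots -12, -29/3, -40/29.
Counting signs: 3 negative.
H is negative definite, so the origin is a strict local maximum.

local maximum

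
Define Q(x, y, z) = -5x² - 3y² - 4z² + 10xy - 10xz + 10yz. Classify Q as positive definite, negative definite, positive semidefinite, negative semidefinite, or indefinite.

Write A = [[-5, 5, -5], [5, -3, 5], [-5, 5, -4]].
Symmetric row and column elimination reduces A to a congruent diagonal form with pivots -5, 2, 1.
Counting signs: 2 positive, 1 negative.
Hence Q is indefinite.

indefinite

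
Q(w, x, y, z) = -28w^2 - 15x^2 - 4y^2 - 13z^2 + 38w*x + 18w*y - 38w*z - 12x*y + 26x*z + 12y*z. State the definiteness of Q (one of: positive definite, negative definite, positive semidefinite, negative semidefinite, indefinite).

negative definite

The symmetric matrix of Q is A = [[-28, 19, 9, -19], [19, -15, -6, 13], [9, -6, -4, 6], [-19, 13, 6, -13]].
Leading principal minors: Δ_1 = -28, Δ_2 = 59, Δ_3 = -65, Δ_4 = 6.
The signs alternate starting with Δ_1 < 0, so by Sylvester's criterion Q is negative definite.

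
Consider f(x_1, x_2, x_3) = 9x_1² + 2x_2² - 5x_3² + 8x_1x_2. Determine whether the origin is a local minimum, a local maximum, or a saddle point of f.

The Hessian at the origin is H = [[18, 8, 0], [8, 4, 0], [0, 0, -10]].
Row-reducing H symmetrically gives the diagonal entries 18, 4/9, -10.
So there are 2 positive, 1 negative pivots.
H is indefinite, so the origin is a saddle point.

saddle point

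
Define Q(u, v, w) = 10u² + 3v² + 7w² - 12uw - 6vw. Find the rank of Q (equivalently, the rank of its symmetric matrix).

The symmetric matrix is A = [[10, 0, -6], [0, 3, -3], [-6, -3, 7]].
Row-reducing A symmetrically gives the diagonal entries 10, 3, 2/5.
So there are 3 positive pivots.
The rank is the number of nonzero pivots: 3.

3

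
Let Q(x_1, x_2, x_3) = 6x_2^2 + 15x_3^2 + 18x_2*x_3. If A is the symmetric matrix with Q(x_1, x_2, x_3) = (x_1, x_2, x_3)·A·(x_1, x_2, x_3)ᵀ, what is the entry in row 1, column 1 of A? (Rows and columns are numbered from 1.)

0

The coefficient of x_1^2 in Q is 0, and that is exactly A[1,1].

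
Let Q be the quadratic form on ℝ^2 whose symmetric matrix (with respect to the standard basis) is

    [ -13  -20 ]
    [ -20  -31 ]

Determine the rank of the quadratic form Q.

Symmetric row and column elimination reduces A to a congruent diagonal form with pivots -13, -3/13.
That gives 2 negative pivots.
The rank is the number of nonzero pivots: 2.

2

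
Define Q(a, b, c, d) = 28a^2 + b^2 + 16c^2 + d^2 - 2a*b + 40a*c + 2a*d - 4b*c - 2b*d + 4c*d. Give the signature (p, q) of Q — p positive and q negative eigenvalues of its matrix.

(2, 0)

Write A = [[28, -1, 20, 1], [-1, 1, -2, -1], [20, -2, 16, 2], [1, -1, 2, 1]].
Symmetric row and column elimination reduces A to a congruent diagonal form with pivots 28, 27/28, 0, 0.
So there are 2 positive, 2 zero pivots.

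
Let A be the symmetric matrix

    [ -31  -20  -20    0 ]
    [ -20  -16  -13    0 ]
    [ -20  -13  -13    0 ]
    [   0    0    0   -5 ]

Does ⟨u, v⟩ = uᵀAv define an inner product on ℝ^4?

Leading principal minors: Δ_1 = -31, Δ_2 = 96, Δ_3 = -9, Δ_4 = 45.
The signs alternate starting with Δ_1 < 0, so by Sylvester's criterion Q is negative definite.
⟨·,·⟩ is an inner product exactly when A is positive definite.

no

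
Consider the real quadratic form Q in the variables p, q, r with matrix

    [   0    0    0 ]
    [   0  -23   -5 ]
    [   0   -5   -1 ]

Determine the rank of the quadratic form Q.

2

Congruent diagonalization of A (simultaneous row and column reduction) yields pivots 0, -23, 2/23.
Counting signs: 1 positive, 1 negative, 1 zero.
The rank is the number of nonzero pivots: 2.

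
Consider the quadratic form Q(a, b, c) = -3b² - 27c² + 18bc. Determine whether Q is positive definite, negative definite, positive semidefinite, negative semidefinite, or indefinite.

negative semidefinite

Write A = [[0, 0, 0], [0, -3, 9], [0, 9, -27]].
Applying the same elementary operations to the rows and columns of A produces a congruent diagonal matrix with entries 0, -3, 0.
So there are 1 negative, 2 zero pivots.
Hence Q is negative semidefinite.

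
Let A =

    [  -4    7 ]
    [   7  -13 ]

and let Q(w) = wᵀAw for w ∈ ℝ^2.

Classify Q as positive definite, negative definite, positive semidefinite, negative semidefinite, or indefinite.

negative definite

Applying the same elementary operations to the rows and columns of A produces a congruent diagonal matrix with entries -4, -3/4.
Counting signs: 2 negative.
Hence Q is negative definite.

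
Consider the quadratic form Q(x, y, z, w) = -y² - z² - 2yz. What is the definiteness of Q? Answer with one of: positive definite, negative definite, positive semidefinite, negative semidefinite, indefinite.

Write A = [[0, 0, 0, 0], [0, -1, -1, 0], [0, -1, -1, 0], [0, 0, 0, 0]].
Symmetric row and column elimination reduces A to a congruent diagonal form with pivots 0, -1, 0, 0.
Counting signs: 1 negative, 3 zero.
Hence Q is negative semidefinite.

negative semidefinite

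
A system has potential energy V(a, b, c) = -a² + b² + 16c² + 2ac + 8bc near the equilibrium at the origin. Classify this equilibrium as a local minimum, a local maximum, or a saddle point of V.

The Hessian at the origin is H = [[-2, 0, 2], [0, 2, 8], [2, 8, 32]].
Symmetric row and column elimination reduces H to a congruent diagonal form with pivots -2, 2, 2.
Counting signs: 2 positive, 1 negative.
H is indefinite, so the origin is a saddle point.

saddle point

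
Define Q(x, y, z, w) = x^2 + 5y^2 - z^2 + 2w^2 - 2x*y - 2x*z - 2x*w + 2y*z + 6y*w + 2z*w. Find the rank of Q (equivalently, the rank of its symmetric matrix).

3

The associated matrix is A = [[1, -1, -1, -1], [-1, 5, 1, 3], [-1, 1, -1, 1], [-1, 3, 1, 2]].
Row-reducing A symmetrically gives the diagonal entries 1, 4, -2, 0.
Counting signs: 2 positive, 1 negative, 1 zero.
The rank is the number of nonzero pivots: 3.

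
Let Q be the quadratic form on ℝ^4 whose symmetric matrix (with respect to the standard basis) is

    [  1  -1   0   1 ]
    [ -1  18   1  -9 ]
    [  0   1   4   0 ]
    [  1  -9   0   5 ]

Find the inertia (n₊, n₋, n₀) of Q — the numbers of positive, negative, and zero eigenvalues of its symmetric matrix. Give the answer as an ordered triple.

Congruent diagonalization of A (simultaneous row and column reduction) yields pivots 1, 17, 67/17, 12/67.
So there are 4 positive pivots.

(4, 0, 0)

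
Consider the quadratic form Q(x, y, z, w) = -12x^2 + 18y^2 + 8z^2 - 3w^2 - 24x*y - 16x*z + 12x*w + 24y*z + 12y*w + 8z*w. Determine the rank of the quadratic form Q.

2

The associated matrix is A = [[-12, -12, -8, 6], [-12, 18, 12, 6], [-8, 12, 8, 4], [6, 6, 4, -3]].
Applying the same elementary operations to the rows and columns of A produces a congruent diagonal matrix with entries -12, 30, 0, 0.
That gives 1 positive, 1 negative, 2 zero pivots.
The rank is the number of nonzero pivots: 2.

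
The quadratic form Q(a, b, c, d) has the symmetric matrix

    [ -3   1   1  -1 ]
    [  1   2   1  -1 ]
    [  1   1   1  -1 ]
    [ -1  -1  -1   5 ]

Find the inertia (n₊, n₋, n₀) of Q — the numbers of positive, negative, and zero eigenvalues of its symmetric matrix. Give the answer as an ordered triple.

(3, 1, 0)

Row-reducing A symmetrically gives the diagonal entries -3, 7/3, 4/7, 4.
Counting signs: 3 positive, 1 negative.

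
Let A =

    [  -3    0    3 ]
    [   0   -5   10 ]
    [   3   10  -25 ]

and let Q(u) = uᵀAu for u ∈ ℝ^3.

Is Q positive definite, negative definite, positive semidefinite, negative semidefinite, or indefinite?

Leading principal minors: Δ_1 = -3, Δ_2 = 15, Δ_3 = -30.
The signs alternate starting with Δ_1 < 0, so by Sylvester's criterion Q is negative definite.

negative definite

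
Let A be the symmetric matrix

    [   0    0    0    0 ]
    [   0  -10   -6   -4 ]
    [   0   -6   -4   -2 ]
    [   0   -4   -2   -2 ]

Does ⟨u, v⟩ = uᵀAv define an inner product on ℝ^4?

no

Symmetric row and column elimination reduces A to a congruent diagonal form with pivots 0, -10, -2/5, 0.
Counting signs: 2 negative, 2 zero.
Hence Q is negative semidefinite.
⟨·,·⟩ is an inner product exactly when A is positive definite.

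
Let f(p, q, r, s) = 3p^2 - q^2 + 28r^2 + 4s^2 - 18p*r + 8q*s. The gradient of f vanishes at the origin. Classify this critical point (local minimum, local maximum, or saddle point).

saddle point

The Hessian at the origin is H = [[6, 0, -18, 0], [0, -2, 0, 8], [-18, 0, 56, 0], [0, 8, 0, 8]].
An LDLᵀ factorisation of H has diagonal entries 6, -2, 2, 40.
Counting signs: 3 positive, 1 negative.
H is indefinite, so the origin is a saddle point.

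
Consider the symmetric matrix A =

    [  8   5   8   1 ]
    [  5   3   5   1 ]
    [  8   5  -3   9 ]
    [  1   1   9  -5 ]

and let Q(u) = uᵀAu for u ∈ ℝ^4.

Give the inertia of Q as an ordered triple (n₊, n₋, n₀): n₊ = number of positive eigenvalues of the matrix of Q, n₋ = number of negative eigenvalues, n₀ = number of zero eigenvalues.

(2, 2, 0)

Row-reducing A symmetrically gives the diagonal entries 8, -1/8, -11, 20/11.
Counting signs: 2 positive, 2 negative.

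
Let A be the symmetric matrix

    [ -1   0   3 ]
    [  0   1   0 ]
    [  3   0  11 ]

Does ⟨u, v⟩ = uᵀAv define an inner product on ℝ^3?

An LDLᵀ factorisation of A has diagonal entries -1, 1, 20.
Counting signs: 2 positive, 1 negative.
Hence Q is indefinite.
⟨·,·⟩ is an inner product exactly when A is positive definite.

no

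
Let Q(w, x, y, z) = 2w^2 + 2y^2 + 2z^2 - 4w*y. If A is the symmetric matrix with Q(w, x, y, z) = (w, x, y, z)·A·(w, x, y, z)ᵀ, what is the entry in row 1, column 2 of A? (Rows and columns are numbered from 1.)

The coefficient of w·x in Q is 0. For a symmetric A this equals A[1,2] + A[2,1] = 2·A[1,2].
So A[1,2] = 0/2 = 0.

0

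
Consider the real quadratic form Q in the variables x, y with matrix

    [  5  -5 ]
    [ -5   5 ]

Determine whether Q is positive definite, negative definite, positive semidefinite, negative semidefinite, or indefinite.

Congruent diagonalization of A (simultaneous row and column reduction) yields pivots 5, 0.
That gives 1 positive, 1 zero pivots.
Hence Q is positive semidefinite.

positive semidefinite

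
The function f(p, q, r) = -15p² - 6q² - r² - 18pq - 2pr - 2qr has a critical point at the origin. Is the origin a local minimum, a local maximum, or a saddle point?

local maximum

The Hessian at the origin is H = [[-30, -18, -2], [-18, -12, -2], [-2, -2, -2]].
Row-reducing H symmetrically gives the diagonal entries -30, -6/5, -4/3.
So there are 3 negative pivots.
H is negative definite, so the origin is a strict local maximum.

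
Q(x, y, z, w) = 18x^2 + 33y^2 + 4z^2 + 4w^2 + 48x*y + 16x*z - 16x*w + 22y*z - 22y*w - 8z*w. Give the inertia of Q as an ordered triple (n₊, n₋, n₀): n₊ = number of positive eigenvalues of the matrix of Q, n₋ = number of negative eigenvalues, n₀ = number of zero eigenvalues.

The associated matrix is A = [[18, 24, 8, -8], [24, 33, 11, -11], [8, 11, 4, -4], [-8, -11, -4, 4]].
Symmetric row and column elimination reduces A to a congruent diagonal form with pivots 18, 1, 1/3, 0.
Counting signs: 3 positive, 1 zero.

(3, 0, 1)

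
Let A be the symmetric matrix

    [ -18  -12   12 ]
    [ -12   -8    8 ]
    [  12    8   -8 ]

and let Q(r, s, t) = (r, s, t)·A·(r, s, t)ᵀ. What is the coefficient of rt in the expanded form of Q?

24

The coefficient of rt is A[1,3] + A[3,1] = 2·12 = 24.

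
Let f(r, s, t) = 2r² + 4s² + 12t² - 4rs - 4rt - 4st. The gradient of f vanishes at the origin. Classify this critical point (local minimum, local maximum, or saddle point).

The Hessian at the origin is H = [[4, -4, -4], [-4, 8, -4], [-4, -4, 24]].
Row-reducing H symmetrically gives the diagonal entries 4, 4, 4.
That gives 3 positive pivots.
H is positive definite, so the origin is a strict local minimum.

local minimum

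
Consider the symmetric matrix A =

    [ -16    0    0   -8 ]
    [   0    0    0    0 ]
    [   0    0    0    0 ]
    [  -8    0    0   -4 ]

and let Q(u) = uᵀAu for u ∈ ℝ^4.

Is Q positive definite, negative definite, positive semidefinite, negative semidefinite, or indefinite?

Row-reducing A symmetrically gives the diagonal entries -16, 0, 0, 0.
That gives 1 negative, 3 zero pivots.
Hence Q is negative semidefinite.

negative semidefinite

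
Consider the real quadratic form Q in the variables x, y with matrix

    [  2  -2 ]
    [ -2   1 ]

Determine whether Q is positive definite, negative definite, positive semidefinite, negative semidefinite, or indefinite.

Row-reducing A symmetrically gives the diagonal entries 2, -1.
That gives 1 positive, 1 negative pivots.
Hence Q is indefinite.

indefinite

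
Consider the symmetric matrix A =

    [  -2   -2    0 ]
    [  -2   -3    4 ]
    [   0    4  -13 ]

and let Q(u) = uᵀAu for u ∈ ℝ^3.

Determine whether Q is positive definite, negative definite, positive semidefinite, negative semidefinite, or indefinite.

indefinite

An LDLᵀ factorisation of A has diagonal entries -2, -1, 3.
Counting signs: 1 positive, 2 negative.
Hence Q is indefinite.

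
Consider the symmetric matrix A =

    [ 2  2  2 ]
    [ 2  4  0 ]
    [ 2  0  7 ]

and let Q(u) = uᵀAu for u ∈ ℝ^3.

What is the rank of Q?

3

Applying the same elementary operations to the rows and columns of A produces a congruent diagonal matrix with entries 2, 2, 3.
So there are 3 positive pivots.
The rank is the number of nonzero pivots: 3.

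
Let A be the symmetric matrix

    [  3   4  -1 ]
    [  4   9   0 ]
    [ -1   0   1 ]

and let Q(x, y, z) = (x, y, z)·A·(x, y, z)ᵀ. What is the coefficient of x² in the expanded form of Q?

3

The coefficient of x² is the diagonal entry A[1,1] = 3.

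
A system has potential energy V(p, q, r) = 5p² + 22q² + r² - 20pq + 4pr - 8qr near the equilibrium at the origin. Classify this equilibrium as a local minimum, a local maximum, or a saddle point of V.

The Hessian at the origin is H = [[10, -20, 4], [-20, 44, -8], [4, -8, 2]].
An LDLᵀ factorisation of H has diagonal entries 10, 4, 2/5.
That gives 3 positive pivots.
H is positive definite, so the origin is a strict local minimum.

local minimum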